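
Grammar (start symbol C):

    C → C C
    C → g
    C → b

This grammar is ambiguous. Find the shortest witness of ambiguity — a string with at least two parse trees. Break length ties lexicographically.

length 1: no string has ≥2 trees
length 2: no string has ≥2 trees
length 3: b b b has 2 parse trees

Two derivations of b b b:
  C ⇒ C C ⇒ C C C ⇒ b C C ⇒ b b C ⇒ b b b
  C ⇒ C C ⇒ b C ⇒ b C C ⇒ b b C ⇒ b b b

b b b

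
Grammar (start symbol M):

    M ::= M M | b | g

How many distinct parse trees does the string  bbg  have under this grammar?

Parse trees for bbg:
  [M [M b] [M [M b] [M g]]]
  [M [M [M b] [M b]] [M g]]

2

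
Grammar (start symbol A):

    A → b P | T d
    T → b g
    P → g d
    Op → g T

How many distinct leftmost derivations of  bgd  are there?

Parse trees for bgd:
  [A b [P g d]]
  [A [T b g] d]

2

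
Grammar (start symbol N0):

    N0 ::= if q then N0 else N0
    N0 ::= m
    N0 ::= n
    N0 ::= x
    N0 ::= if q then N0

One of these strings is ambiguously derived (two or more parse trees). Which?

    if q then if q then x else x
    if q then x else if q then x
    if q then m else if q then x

if q then if q then x else x: 2 trees
if q then x else if q then x: 1 tree
if q then m else if q then x: 1 tree

if q then if q then x else x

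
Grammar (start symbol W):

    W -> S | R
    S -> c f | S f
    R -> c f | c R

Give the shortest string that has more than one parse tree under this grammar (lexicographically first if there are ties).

c f

length 2: c f has 2 parse trees

Two derivations of c f:
  W ⇒ S ⇒ c f
  W ⇒ R ⇒ c f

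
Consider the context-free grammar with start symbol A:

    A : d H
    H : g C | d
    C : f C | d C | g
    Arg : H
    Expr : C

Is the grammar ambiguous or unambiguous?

Unambiguous

(Arg, Expr are unreachable from A, so their rules don't affect L(A).) Restricted to the reachable nonterminals, every rule has the form A → t or A → t B, and no two rules for the same A share a first terminal. The grammar encodes a DFA — one run per string.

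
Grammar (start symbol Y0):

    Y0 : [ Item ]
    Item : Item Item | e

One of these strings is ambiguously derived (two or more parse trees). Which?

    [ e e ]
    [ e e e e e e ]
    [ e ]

[ e e e e e e ]

[ e e ]: 1 tree
[ e e e e e e ]: 42 trees
[ e ]: 1 tree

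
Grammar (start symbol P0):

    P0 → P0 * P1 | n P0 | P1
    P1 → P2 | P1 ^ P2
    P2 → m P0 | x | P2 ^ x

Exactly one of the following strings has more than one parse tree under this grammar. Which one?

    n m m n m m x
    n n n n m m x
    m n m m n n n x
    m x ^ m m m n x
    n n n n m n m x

n m m n m m x: 1 tree
n n n n m m x: 1 tree
m n m m n n n x: 1 tree
m x ^ m m m n x: 2 trees
n n n n m n m x: 1 tree

m x ^ m m m n x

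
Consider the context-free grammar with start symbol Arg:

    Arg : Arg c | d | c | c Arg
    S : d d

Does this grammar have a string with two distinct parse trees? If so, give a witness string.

Witness: c c

Derivation 1: Arg ⇒ Arg c ⇒ c c
Derivation 2: Arg ⇒ c Arg ⇒ c c

Two distinct leftmost derivations for the same string.

Ambiguous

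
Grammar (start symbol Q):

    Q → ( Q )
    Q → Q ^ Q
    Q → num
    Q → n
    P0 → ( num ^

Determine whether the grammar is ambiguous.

Witness: n ^ n ^ n

Derivation 1: Q ⇒ Q ^ Q ⇒ Q ^ Q ^ Q ⇒ n ^ Q ^ Q ⇒ n ^ n ^ Q ⇒ n ^ n ^ n
Derivation 2: Q ⇒ Q ^ Q ⇒ n ^ Q ⇒ n ^ Q ^ Q ⇒ n ^ n ^ Q ⇒ n ^ n ^ n

Two distinct leftmost derivations for the same string.

Ambiguous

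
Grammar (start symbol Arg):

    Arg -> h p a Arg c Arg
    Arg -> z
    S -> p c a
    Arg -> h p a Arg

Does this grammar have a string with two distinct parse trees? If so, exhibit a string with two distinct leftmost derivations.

Ambiguous

Witness: h p a h p a z c z

Derivation 1: Arg ⇒ h p a Arg c Arg ⇒ h p a h p a Arg c Arg ⇒ h p a h p a z c Arg ⇒ h p a h p a z c z
Derivation 2: Arg ⇒ h p a Arg ⇒ h p a h p a Arg c Arg ⇒ h p a h p a z c Arg ⇒ h p a h p a z c z

Two distinct leftmost derivations for the same string.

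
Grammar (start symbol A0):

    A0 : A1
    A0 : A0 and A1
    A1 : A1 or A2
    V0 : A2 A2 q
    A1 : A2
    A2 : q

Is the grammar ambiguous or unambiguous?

Only A0, A1, A2 are reachable from A0; ignoring the rest: The grammar is stratified — A0 handles 'and' (left-recursive), A1 handles 'or', A2 atoms. Each operator has a fixed associativity and precedence level, so every string has one parse.

Unambiguous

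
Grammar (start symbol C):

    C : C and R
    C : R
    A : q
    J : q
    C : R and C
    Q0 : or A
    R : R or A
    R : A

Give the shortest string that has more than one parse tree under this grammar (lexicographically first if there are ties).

q and q

length 1: no string has ≥2 trees
length 3: q and q has 2 parse trees

Two derivations of q and q:
  C ⇒ C and R ⇒ R and R ⇒ A and R ⇒ q and R ⇒ q and A ⇒ q and q
  C ⇒ R and C ⇒ A and C ⇒ q and C ⇒ q and R ⇒ q and A ⇒ q and q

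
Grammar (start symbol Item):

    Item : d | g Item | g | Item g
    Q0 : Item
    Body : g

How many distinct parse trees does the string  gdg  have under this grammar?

Parse trees for gdg:
  [Item g [Item [Item d] g]]
  [Item [Item g [Item d]] g]

2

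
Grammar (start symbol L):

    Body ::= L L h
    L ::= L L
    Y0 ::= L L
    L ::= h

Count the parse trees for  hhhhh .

Parse trees for hhhhh (showing first 6 of 14):
  [L [L h] [L [L h] [L [L h] [L [L h] [L h]]]]]
  [L [L h] [L [L h] [L [L [L h] [L h]] [L h]]]]
  [L [L h] [L [L [L h] [L h]] [L [L h] [L h]]]]
  [L [L h] [L [L [L h] [L [L h] [L h]]] [L h]]]
  [L [L h] [L [L [L [L h] [L h]] [L h]] [L h]]]
  [L [L [L h] [L h]] [L [L h] [L [L h] [L h]]]]

14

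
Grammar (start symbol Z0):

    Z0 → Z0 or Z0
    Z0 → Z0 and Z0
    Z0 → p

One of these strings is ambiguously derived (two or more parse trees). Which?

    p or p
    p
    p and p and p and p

p or p: 1 tree
p: 1 tree
p and p and p and p: 5 trees

p and p and p and p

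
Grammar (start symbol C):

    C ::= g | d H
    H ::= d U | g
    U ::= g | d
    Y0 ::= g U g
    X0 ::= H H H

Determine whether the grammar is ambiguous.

Only C, H, U are reachable from C; ignoring the rest: Each reachable nonterminal has at most one production per leading terminal, and all productions are right-linear; the derivation is determined token-by-token.

Unambiguous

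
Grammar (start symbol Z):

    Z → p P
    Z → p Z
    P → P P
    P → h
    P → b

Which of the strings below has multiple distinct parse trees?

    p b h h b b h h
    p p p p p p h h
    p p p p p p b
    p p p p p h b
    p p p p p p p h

p b h h b b h h

p b h h b b h h: 132 trees
p p p p p p h h: 1 tree
p p p p p p b: 1 tree
p p p p p h b: 1 tree
p p p p p p p h: 1 tree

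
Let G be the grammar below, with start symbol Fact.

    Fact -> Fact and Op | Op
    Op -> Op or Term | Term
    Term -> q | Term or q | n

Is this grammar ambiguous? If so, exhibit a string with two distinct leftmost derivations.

Witness: n or q

Derivation 1: Fact ⇒ Op ⇒ Op or Term ⇒ Term or Term ⇒ n or Term ⇒ n or q
Derivation 2: Fact ⇒ Op ⇒ Term ⇒ Term or q ⇒ n or q

Two distinct leftmost derivations for the same string.

Ambiguous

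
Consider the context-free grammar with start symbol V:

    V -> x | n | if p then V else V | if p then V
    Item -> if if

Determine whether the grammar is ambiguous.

Ambiguous

Witness: if p then if p then n else n

Derivation 1: V ⇒ if p then V else V ⇒ if p then if p then V else V ⇒ if p then if p then n else V ⇒ if p then if p then n else n
Derivation 2: V ⇒ if p then V ⇒ if p then if p then V else V ⇒ if p then if p then n else V ⇒ if p then if p then n else n

Two distinct leftmost derivations for the same string.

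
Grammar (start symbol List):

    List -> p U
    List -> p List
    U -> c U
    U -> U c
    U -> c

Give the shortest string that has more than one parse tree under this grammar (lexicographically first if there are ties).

p c c

length 2: no string has ≥2 trees
length 3: p c c has 2 parse trees

Two derivations of p c c:
  List ⇒ p U ⇒ p c U ⇒ p c c
  List ⇒ p U ⇒ p U c ⇒ p c c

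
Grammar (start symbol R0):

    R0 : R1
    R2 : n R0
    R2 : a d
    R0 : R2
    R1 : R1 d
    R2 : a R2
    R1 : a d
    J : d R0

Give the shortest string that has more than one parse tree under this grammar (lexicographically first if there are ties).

length 2: a d has 2 parse trees

Two derivations of a d:
  R0 ⇒ R1 ⇒ a d
  R0 ⇒ R2 ⇒ a d

a d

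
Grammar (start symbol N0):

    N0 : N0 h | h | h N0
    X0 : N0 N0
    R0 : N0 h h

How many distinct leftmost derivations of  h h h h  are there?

8

Parse trees for h h h h:
  [N0 [N0 [N0 [N0 h] h] h] h]
  [N0 [N0 [N0 h [N0 h]] h] h]
  [N0 [N0 h [N0 [N0 h] h]] h]
  [N0 [N0 h [N0 h [N0 h]]] h]
  [N0 h [N0 [N0 [N0 h] h] h]]
  [N0 h [N0 [N0 h [N0 h]] h]]
  [N0 h [N0 h [N0 [N0 h] h]]]
  [N0 h [N0 h [N0 h [N0 h]]]]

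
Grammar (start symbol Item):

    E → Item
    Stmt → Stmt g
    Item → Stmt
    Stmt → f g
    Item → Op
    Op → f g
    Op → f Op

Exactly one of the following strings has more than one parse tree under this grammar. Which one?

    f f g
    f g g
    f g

f f g: 1 tree
f g g: 1 tree
f g: 2 trees

f g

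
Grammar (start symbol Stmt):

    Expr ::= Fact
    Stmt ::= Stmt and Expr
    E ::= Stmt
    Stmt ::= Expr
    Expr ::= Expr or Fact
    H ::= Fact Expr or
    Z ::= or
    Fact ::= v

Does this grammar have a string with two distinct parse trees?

(E, H, Z are unreachable from Stmt, so their rules don't affect L(Stmt).) This is a standard precedence ladder (Stmt over Expr over Fact), with each level left-recursive on its own operator ('and' at Stmt, 'or' at Expr). That structure is LR(1), hence unambiguous.

Unambiguous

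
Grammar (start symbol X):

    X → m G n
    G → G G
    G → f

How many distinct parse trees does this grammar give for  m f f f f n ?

Parse trees for m f f f f n:
  [X m [G [G f] [G [G f] [G [G f] [G f]]]] n]
  [X m [G [G f] [G [G [G f] [G f]] [G f]]] n]
  [X m [G [G [G f] [G f]] [G [G f] [G f]]] n]
  [X m [G [G [G f] [G [G f] [G f]]] [G f]] n]
  [X m [G [G [G [G f] [G f]] [G f]] [G f]] n]

5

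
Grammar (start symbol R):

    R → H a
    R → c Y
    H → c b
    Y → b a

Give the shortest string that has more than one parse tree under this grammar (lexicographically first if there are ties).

c b a

length 3: c b a has 2 parse trees

Two derivations of c b a:
  R ⇒ H a ⇒ c b a
  R ⇒ c Y ⇒ c b a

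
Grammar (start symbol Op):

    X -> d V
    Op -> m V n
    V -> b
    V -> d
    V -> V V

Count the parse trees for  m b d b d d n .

Parse trees for m b d b d d n (showing first 6 of 14):
  [Op m [V [V b] [V [V d] [V [V b] [V [V d] [V d]]]]] n]
  [Op m [V [V b] [V [V d] [V [V [V b] [V d]] [V d]]]] n]
  [Op m [V [V b] [V [V [V d] [V b]] [V [V d] [V d]]]] n]
  [Op m [V [V b] [V [V [V d] [V [V b] [V d]]] [V d]]] n]
  [Op m [V [V b] [V [V [V [V d] [V b]] [V d]] [V d]]] n]
  [Op m [V [V [V b] [V d]] [V [V b] [V [V d] [V d]]]] n]

14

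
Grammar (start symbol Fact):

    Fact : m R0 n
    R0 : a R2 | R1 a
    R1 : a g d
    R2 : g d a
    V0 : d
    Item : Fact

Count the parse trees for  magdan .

Parse trees for magdan:
  [Fact m [R0 a [R2 g d a]] n]
  [Fact m [R0 [R1 a g d] a] n]

2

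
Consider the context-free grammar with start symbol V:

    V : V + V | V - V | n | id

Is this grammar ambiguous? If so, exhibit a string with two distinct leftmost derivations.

Ambiguous

Witness: id + id + id

Derivation 1: V ⇒ V + V ⇒ V + V + V ⇒ id + V + V ⇒ id + id + V ⇒ id + id + id
Derivation 2: V ⇒ V + V ⇒ id + V ⇒ id + V + V ⇒ id + id + V ⇒ id + id + id

Two distinct leftmost derivations for the same string.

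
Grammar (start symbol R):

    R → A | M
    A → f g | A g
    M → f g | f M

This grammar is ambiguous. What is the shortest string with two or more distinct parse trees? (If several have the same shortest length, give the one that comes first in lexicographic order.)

length 2: f g has 2 parse trees

Two derivations of f g:
  R ⇒ A ⇒ f g
  R ⇒ M ⇒ f g

f g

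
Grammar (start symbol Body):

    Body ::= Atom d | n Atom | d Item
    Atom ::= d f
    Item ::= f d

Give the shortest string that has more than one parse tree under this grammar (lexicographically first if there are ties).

length 3: d f d has 2 parse trees

Two derivations of d f d:
  Body ⇒ Atom d ⇒ d f d
  Body ⇒ d Item ⇒ d f d

d f d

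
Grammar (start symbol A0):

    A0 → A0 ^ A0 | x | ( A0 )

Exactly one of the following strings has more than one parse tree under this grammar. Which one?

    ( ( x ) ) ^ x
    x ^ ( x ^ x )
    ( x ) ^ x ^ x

( x ) ^ x ^ x

( ( x ) ) ^ x: 1 tree
x ^ ( x ^ x ): 1 tree
( x ) ^ x ^ x: 2 trees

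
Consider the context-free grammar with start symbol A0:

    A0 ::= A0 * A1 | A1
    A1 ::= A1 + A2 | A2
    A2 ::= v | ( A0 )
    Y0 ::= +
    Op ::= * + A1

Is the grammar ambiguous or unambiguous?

Unambiguous

Only A0, A1, A2 are reachable from A0; ignoring the rest: This is a standard precedence ladder (A0 over A1 over A2), with each level left-recursive on its own operator ('*' at A0, '+' at A1). That structure is LR(1), hence unambiguous.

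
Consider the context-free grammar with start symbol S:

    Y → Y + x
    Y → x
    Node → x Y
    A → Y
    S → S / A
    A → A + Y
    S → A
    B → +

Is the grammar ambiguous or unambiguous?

Witness: x + x

Derivation 1: S ⇒ A ⇒ Y ⇒ Y + x ⇒ x + x
Derivation 2: S ⇒ A ⇒ A + Y ⇒ Y + Y ⇒ x + Y ⇒ x + x

Two distinct leftmost derivations for the same string.

Ambiguous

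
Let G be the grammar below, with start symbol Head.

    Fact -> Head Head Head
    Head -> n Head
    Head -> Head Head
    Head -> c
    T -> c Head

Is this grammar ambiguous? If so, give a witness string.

Witness: c c c

Derivation 1: Head ⇒ Head Head ⇒ Head Head Head ⇒ c Head Head ⇒ c c Head ⇒ c c c
Derivation 2: Head ⇒ Head Head ⇒ c Head ⇒ c Head Head ⇒ c c Head ⇒ c c c

Two distinct leftmost derivations for the same string.

Ambiguous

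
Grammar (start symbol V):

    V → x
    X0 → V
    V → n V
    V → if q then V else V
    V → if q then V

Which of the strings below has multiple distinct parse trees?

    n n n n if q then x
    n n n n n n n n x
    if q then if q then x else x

if q then if q then x else x

n n n n if q then x: 1 tree
n n n n n n n n x: 1 tree
if q then if q then x else x: 2 trees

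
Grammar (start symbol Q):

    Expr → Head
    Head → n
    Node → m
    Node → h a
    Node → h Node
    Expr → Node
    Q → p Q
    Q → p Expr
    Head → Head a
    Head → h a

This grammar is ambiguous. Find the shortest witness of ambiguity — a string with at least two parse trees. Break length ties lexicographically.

length 2: no string has ≥2 trees
length 3: p h a has 2 parse trees

Two derivations of p h a:
  Q ⇒ p Expr ⇒ p Head ⇒ p h a
  Q ⇒ p Expr ⇒ p Node ⇒ p h a

p h a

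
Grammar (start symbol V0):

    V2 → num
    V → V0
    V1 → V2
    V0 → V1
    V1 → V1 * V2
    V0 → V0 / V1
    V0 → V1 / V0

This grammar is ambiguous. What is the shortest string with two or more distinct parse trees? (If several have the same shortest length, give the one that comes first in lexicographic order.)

num / num

length 1: no string has ≥2 trees
length 3: num / num has 2 parse trees

Two derivations of num / num:
  V0 ⇒ V0 / V1 ⇒ V1 / V1 ⇒ V2 / V1 ⇒ num / V1 ⇒ num / V2 ⇒ num / num
  V0 ⇒ V1 / V0 ⇒ V2 / V0 ⇒ num / V0 ⇒ num / V1 ⇒ num / V2 ⇒ num / num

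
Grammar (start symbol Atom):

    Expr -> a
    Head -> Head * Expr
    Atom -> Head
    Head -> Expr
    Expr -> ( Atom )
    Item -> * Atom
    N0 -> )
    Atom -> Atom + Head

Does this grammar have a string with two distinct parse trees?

Unambiguous

(Item, N0 are unreachable from Atom, so their rules don't affect L(Atom).) Atom → Atom + Head | Head  ;  Head → Head * Expr | Expr  — a left-associative chain with Expr at the bottom. Each string factors uniquely by precedence.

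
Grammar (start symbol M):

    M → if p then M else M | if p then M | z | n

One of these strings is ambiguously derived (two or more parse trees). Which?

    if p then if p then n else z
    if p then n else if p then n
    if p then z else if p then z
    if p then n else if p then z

if p then if p then n else z: 2 trees
if p then n else if p then n: 1 tree
if p then z else if p then z: 1 tree
if p then n else if p then z: 1 tree

if p then if p then n else z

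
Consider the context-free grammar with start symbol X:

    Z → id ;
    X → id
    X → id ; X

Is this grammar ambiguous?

Only X is reachable from X; ignoring the rest: The reachable grammar is A → atom sep A | atom. Each atom is followed by either the separator (recurse) or end-of-string (stop) — no choice point.

Unambiguous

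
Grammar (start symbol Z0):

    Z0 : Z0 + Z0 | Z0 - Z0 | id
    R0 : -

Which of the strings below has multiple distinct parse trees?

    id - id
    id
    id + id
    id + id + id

id + id + id

id - id: 1 tree
id: 1 tree
id + id: 1 tree
id + id + id: 2 trees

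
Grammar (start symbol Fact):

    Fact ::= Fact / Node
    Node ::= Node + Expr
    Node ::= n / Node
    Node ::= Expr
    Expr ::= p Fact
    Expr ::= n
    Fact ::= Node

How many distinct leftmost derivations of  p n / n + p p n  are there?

Parse trees for p n / n + p p n:
  [Fact [Fact [Node [Expr p [Fact [Node [Expr n]]]]]] / [Node [Node [Expr n]] + [Expr p [Fact [Node [Expr p [Fact [Node [Expr n]]]]]]]]]
  [Fact [Node [Node [Expr p [Fact [Fact [Node [Expr n]]] / [Node [Expr n]]]]] + [Expr p [Fact [Node [Expr p [Fact [Node [Expr n]]]]]]]]]
  [Fact [Node [Node [Expr p [Fact [Node n / [Node [Expr n]]]]]] + [Expr p [Fact [Node [Expr p [Fact [Node [Expr n]]]]]]]]]
  [Fact [Node [Expr p [Fact [Fact [Node [Expr n]]] / [Node [Node [Expr n]] + [Expr p [Fact [Node [Expr p [Fact [Node [Expr n]]]]]]]]]]]]
  [Fact [Node [Expr p [Fact [Node [Node n / [Node [Expr n]]] + [Expr p [Fact [Node [Expr p [Fact [Node [Expr n]]]]]]]]]]]]
  [Fact [Node [Expr p [Fact [Node n / [Node [Node [Expr n]] + [Expr p [Fact [Node [Expr p [Fact [Node [Expr n]]]]]]]]]]]]]

6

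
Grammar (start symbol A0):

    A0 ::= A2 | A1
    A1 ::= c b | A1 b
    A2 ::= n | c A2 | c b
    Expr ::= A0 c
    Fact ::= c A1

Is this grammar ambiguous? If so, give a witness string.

Ambiguous

Witness: c b

Derivation 1: A0 ⇒ A2 ⇒ c b
Derivation 2: A0 ⇒ A1 ⇒ c b

Two distinct leftmost derivations for the same string.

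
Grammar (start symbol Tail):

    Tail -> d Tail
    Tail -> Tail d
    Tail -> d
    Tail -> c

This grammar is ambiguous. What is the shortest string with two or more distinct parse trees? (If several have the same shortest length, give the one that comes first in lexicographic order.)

d d

length 1: no string has ≥2 trees
length 2: d d has 2 parse trees

Two derivations of d d:
  Tail ⇒ d Tail ⇒ d d
  Tail ⇒ Tail d ⇒ d d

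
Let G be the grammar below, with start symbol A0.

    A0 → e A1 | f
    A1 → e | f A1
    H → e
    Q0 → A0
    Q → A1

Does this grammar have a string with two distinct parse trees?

(H, Q0, Q are unreachable from A0, so their rules don't affect L(A0).) Restricted to the reachable nonterminals, every rule has the form A → t or A → t B, and no two rules for the same A share a first terminal. The grammar encodes a DFA — one run per string.

Unambiguous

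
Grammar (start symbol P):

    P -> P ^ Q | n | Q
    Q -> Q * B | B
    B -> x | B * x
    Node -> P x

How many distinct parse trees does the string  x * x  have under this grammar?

Parse trees for x * x:
  [P [Q [Q [B x]] * [B x]]]
  [P [Q [B [B x] * x]]]

2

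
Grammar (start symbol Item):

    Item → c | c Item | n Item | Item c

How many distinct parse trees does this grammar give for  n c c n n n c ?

Parse trees for n c c n n n c:
  [Item n [Item c [Item c [Item n [Item n [Item n [Item c]]]]]]]

1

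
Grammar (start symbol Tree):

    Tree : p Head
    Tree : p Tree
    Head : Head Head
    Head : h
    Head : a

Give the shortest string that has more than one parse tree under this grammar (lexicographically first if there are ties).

p a a a

length 2: no string has ≥2 trees
length 3: no string has ≥2 trees
length 4: p a a a has 2 parse trees

Two derivations of p a a a:
  Tree ⇒ p Head ⇒ p Head Head ⇒ p Head Head Head ⇒ p a Head Head ⇒ p a a Head ⇒ p a a a
  Tree ⇒ p Head ⇒ p Head Head ⇒ p a Head ⇒ p a Head Head ⇒ p a a Head ⇒ p a a a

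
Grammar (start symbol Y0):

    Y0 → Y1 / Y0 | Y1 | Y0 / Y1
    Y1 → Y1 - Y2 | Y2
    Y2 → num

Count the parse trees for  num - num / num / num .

4

Parse trees for num - num / num / num:
  [Y0 [Y1 [Y1 [Y2 num]] - [Y2 num]] / [Y0 [Y1 [Y2 num]] / [Y0 [Y1 [Y2 num]]]]]
  [Y0 [Y1 [Y1 [Y2 num]] - [Y2 num]] / [Y0 [Y0 [Y1 [Y2 num]]] / [Y1 [Y2 num]]]]
  [Y0 [Y0 [Y1 [Y1 [Y2 num]] - [Y2 num]] / [Y0 [Y1 [Y2 num]]]] / [Y1 [Y2 num]]]
  [Y0 [Y0 [Y0 [Y1 [Y1 [Y2 num]] - [Y2 num]]] / [Y1 [Y2 num]]] / [Y1 [Y2 num]]]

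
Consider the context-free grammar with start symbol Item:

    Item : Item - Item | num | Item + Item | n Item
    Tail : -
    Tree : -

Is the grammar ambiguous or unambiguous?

Witness: n num + num

Derivation 1: Item ⇒ Item + Item ⇒ n Item + Item ⇒ n num + Item ⇒ n num + num
Derivation 2: Item ⇒ n Item ⇒ n Item + Item ⇒ n num + Item ⇒ n num + num

Two distinct leftmost derivations for the same string.

Ambiguous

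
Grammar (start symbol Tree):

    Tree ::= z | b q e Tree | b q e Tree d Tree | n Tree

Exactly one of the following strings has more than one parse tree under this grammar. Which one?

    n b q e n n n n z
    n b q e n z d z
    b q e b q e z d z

b q e b q e z d z

n b q e n n n n z: 1 tree
n b q e n z d z: 1 tree
b q e b q e z d z: 2 trees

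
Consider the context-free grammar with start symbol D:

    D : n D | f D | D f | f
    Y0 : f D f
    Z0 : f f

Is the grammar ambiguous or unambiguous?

Ambiguous

Witness: f f

Derivation 1: D ⇒ f D ⇒ f f
Derivation 2: D ⇒ D f ⇒ f f

Two distinct leftmost derivations for the same string.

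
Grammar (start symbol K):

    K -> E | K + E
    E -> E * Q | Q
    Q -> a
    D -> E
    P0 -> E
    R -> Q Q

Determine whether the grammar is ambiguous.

(D, P0, R are unreachable from K, so their rules don't affect L(K).) The grammar is stratified — K handles '+' (left-recursive), E handles '*', Q atoms. Each operator has a fixed associativity and precedence level, so every string has one parse.

Unambiguous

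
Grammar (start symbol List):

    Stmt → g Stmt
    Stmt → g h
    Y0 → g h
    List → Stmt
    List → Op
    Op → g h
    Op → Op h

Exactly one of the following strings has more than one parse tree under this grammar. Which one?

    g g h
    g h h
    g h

g g h: 1 tree
g h h: 1 tree
g h: 2 trees

g h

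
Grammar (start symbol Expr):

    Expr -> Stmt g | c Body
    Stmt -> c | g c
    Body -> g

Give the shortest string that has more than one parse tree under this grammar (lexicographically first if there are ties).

c g

length 2: c g has 2 parse trees

Two derivations of c g:
  Expr ⇒ Stmt g ⇒ c g
  Expr ⇒ c Body ⇒ c g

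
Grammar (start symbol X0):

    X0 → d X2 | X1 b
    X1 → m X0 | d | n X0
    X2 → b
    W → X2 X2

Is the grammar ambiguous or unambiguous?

Ambiguous

Witness: d b

Derivation 1: X0 ⇒ d X2 ⇒ d b
Derivation 2: X0 ⇒ X1 b ⇒ d b

Two distinct leftmost derivations for the same string.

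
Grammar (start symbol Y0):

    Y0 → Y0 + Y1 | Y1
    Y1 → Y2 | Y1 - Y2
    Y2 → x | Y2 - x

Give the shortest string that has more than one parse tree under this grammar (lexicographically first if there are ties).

x - x

length 1: no string has ≥2 trees
length 3: x - x has 2 parse trees

Two derivations of x - x:
  Y0 ⇒ Y1 ⇒ Y2 ⇒ Y2 - x ⇒ x - x
  Y0 ⇒ Y1 ⇒ Y1 - Y2 ⇒ Y2 - Y2 ⇒ x - Y2 ⇒ x - x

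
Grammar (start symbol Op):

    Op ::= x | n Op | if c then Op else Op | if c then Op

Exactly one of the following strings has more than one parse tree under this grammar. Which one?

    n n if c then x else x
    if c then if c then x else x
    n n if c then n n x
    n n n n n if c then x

n n if c then x else x: 1 tree
if c then if c then x else x: 2 trees
n n if c then n n x: 1 tree
n n n n n if c then x: 1 tree

if c then if c then x else x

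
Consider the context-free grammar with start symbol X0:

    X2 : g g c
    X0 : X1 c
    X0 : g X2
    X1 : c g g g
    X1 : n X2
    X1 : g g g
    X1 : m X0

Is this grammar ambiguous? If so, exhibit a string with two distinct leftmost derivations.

Ambiguous

Witness: g g g c

Derivation 1: X0 ⇒ X1 c ⇒ g g g c
Derivation 2: X0 ⇒ g X2 ⇒ g g g c

Two distinct leftmost derivations for the same string.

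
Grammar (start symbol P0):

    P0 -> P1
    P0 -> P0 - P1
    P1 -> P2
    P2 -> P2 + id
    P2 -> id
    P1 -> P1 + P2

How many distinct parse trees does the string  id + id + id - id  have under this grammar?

4

Parse trees for id + id + id - id:
  [P0 [P0 [P1 [P2 [P2 [P2 id] + id] + id]]] - [P1 [P2 id]]]
  [P0 [P0 [P1 [P1 [P2 id]] + [P2 [P2 id] + id]]] - [P1 [P2 id]]]
  [P0 [P0 [P1 [P1 [P2 [P2 id] + id]] + [P2 id]]] - [P1 [P2 id]]]
  [P0 [P0 [P1 [P1 [P1 [P2 id]] + [P2 id]] + [P2 id]]] - [P1 [P2 id]]]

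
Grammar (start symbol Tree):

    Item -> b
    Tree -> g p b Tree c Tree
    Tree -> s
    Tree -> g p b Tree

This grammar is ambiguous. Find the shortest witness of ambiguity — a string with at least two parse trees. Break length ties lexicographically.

g p b g p b s c s

length 1: no string has ≥2 trees
length 4: no string has ≥2 trees
length 6: no string has ≥2 trees
length 7: no string has ≥2 trees
length 9: g p b g p b s c s has 2 parse trees

Two derivations of g p b g p b s c s:
  Tree ⇒ g p b Tree c Tree ⇒ g p b g p b Tree c Tree ⇒ g p b g p b s c Tree ⇒ g p b g p b s c s
  Tree ⇒ g p b Tree ⇒ g p b g p b Tree c Tree ⇒ g p b g p b s c Tree ⇒ g p b g p b s c s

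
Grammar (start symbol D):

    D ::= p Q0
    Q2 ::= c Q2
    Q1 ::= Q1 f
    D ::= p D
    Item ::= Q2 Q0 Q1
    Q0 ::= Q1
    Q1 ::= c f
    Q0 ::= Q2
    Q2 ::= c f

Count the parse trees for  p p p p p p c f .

Parse trees for p p p p p p c f:
  [D p [D p [D p [D p [D p [D p [Q0 [Q1 c f]]]]]]]]
  [D p [D p [D p [D p [D p [D p [Q0 [Q2 c f]]]]]]]]

2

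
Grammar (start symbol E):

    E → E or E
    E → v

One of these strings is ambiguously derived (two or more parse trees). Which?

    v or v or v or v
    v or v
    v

v or v or v or v: 5 trees
v or v: 1 tree
v: 1 tree

v or v or v or v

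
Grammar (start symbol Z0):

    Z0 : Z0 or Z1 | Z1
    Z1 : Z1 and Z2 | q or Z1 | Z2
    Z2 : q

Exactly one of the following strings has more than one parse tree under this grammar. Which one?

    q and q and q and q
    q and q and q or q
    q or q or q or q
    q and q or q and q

q and q and q and q: 1 tree
q and q and q or q: 1 tree
q or q or q or q: 8 trees
q and q or q and q: 1 tree

q or q or q or q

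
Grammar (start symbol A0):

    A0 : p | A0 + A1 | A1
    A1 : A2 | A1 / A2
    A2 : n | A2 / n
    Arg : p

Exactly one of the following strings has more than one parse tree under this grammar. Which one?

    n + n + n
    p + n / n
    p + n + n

p + n / n

n + n + n: 1 tree
p + n / n: 2 trees
p + n + n: 1 tree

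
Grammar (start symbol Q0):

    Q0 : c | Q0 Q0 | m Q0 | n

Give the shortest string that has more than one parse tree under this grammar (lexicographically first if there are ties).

length 1: no string has ≥2 trees
length 2: no string has ≥2 trees
length 3: c c c has 2 parse trees

Two derivations of c c c:
  Q0 ⇒ Q0 Q0 ⇒ c Q0 ⇒ c Q0 Q0 ⇒ c c Q0 ⇒ c c c
  Q0 ⇒ Q0 Q0 ⇒ Q0 Q0 Q0 ⇒ c Q0 Q0 ⇒ c c Q0 ⇒ c c c

c c c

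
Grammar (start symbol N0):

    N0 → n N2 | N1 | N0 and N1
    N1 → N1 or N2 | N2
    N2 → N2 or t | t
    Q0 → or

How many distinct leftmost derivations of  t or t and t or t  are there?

Parse trees for t or t and t or t:
  [N0 [N0 [N1 [N1 [N2 t]] or [N2 t]]] and [N1 [N1 [N2 t]] or [N2 t]]]
  [N0 [N0 [N1 [N1 [N2 t]] or [N2 t]]] and [N1 [N2 [N2 t] or t]]]
  [N0 [N0 [N1 [N2 [N2 t] or t]]] and [N1 [N1 [N2 t]] or [N2 t]]]
  [N0 [N0 [N1 [N2 [N2 t] or t]]] and [N1 [N2 [N2 t] or t]]]

4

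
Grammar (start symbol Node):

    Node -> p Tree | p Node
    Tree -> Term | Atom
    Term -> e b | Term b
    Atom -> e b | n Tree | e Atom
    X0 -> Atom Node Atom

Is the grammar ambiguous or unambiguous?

Ambiguous

Witness: p e b

Derivation 1: Node ⇒ p Tree ⇒ p Term ⇒ p e b
Derivation 2: Node ⇒ p Tree ⇒ p Atom ⇒ p e b

Two distinct leftmost derivations for the same string.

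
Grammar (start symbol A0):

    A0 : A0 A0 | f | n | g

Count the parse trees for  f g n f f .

Parse trees for f g n f f (showing first 6 of 14):
  [A0 [A0 f] [A0 [A0 g] [A0 [A0 n] [A0 [A0 f] [A0 f]]]]]
  [A0 [A0 f] [A0 [A0 g] [A0 [A0 [A0 n] [A0 f]] [A0 f]]]]
  [A0 [A0 f] [A0 [A0 [A0 g] [A0 n]] [A0 [A0 f] [A0 f]]]]
  [A0 [A0 f] [A0 [A0 [A0 g] [A0 [A0 n] [A0 f]]] [A0 f]]]
  [A0 [A0 f] [A0 [A0 [A0 [A0 g] [A0 n]] [A0 f]] [A0 f]]]
  [A0 [A0 [A0 f] [A0 g]] [A0 [A0 n] [A0 [A0 f] [A0 f]]]]

14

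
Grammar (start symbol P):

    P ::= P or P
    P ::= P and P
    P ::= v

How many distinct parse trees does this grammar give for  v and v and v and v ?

5

Parse trees for v and v and v and v:
  [P [P v] and [P [P v] and [P [P v] and [P v]]]]
  [P [P v] and [P [P [P v] and [P v]] and [P v]]]
  [P [P [P v] and [P v]] and [P [P v] and [P v]]]
  [P [P [P v] and [P [P v] and [P v]]] and [P v]]
  [P [P [P [P v] and [P v]] and [P v]] and [P v]]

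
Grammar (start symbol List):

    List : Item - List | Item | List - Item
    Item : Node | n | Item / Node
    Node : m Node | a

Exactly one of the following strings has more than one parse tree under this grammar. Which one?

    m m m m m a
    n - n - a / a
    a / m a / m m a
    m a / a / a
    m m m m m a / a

m m m m m a: 1 tree
n - n - a / a: 4 trees
a / m a / m m a: 1 tree
m a / a / a: 1 tree
m m m m m a / a: 1 tree

n - n - a / a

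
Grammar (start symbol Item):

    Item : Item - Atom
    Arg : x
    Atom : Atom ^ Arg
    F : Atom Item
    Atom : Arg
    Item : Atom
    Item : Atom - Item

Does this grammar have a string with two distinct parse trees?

Witness: x - x

Derivation 1: Item ⇒ Item - Atom ⇒ Atom - Atom ⇒ Arg - Atom ⇒ x - Atom ⇒ x - Arg ⇒ x - x
Derivation 2: Item ⇒ Atom - Item ⇒ Arg - Item ⇒ x - Item ⇒ x - Atom ⇒ x - Arg ⇒ x - x

Two distinct leftmost derivations for the same string.

Ambiguous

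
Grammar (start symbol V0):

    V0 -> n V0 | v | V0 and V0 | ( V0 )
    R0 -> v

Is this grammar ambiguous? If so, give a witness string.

Ambiguous

Witness: n v and v

Derivation 1: V0 ⇒ n V0 ⇒ n V0 and V0 ⇒ n v and V0 ⇒ n v and v
Derivation 2: V0 ⇒ V0 and V0 ⇒ n V0 and V0 ⇒ n v and V0 ⇒ n v and v

Two distinct leftmost derivations for the same string.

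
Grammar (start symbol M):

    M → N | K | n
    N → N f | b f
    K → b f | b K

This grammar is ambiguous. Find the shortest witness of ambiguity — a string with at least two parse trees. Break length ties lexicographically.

b f

length 1: no string has ≥2 trees
length 2: b f has 2 parse trees

Two derivations of b f:
  M ⇒ N ⇒ b f
  M ⇒ K ⇒ b f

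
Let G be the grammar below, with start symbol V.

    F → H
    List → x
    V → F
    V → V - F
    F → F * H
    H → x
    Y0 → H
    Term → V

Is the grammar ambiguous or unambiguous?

Unambiguous

Only V, F, H are reachable from V; ignoring the rest: This is a standard precedence ladder (V over F over H), with each level left-recursive on its own operator ('-' at V, '*' at F). That structure is LR(1), hence unambiguous.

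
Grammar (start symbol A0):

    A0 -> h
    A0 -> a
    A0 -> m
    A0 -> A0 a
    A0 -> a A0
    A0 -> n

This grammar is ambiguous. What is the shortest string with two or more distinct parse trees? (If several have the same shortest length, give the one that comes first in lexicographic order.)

a a

length 1: no string has ≥2 trees
length 2: a a has 2 parse trees

Two derivations of a a:
  A0 ⇒ A0 a ⇒ a a
  A0 ⇒ a A0 ⇒ a a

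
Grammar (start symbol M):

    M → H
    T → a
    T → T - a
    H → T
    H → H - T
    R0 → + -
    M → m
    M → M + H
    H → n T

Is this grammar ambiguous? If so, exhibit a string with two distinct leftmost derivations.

Witness: a - a

Derivation 1: M ⇒ H ⇒ T ⇒ T - a ⇒ a - a
Derivation 2: M ⇒ H ⇒ H - T ⇒ T - T ⇒ a - T ⇒ a - a

Two distinct leftmost derivations for the same string.

Ambiguous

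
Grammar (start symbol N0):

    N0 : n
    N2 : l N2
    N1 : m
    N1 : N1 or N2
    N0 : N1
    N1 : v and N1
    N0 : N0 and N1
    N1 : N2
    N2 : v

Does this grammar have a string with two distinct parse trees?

Witness: v and m

Derivation 1: N0 ⇒ N1 ⇒ v and N1 ⇒ v and m
Derivation 2: N0 ⇒ N0 and N1 ⇒ N1 and N1 ⇒ N2 and N1 ⇒ v and N1 ⇒ v and m

Two distinct leftmost derivations for the same string.

Ambiguous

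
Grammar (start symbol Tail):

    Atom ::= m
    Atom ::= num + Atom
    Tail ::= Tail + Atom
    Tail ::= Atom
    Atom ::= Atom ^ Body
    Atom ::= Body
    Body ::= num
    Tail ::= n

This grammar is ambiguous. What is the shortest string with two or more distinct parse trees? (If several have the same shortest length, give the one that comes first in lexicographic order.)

length 1: no string has ≥2 trees
length 3: num + m has 2 parse trees

Two derivations of num + m:
  Tail ⇒ Tail + Atom ⇒ Atom + Atom ⇒ Body + Atom ⇒ num + Atom ⇒ num + m
  Tail ⇒ Atom ⇒ num + Atom ⇒ num + m

num + m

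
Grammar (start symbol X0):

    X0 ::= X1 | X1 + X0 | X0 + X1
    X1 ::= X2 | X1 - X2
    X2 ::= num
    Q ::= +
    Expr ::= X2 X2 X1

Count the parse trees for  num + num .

2

Parse trees for num + num:
  [X0 [X1 [X2 num]] + [X0 [X1 [X2 num]]]]
  [X0 [X0 [X1 [X2 num]]] + [X1 [X2 num]]]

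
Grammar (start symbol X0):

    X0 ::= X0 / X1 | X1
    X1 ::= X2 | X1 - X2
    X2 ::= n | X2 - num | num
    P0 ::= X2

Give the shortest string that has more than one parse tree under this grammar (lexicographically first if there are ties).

length 1: no string has ≥2 trees
length 3: n - num has 2 parse trees

Two derivations of n - num:
  X0 ⇒ X1 ⇒ X2 ⇒ X2 - num ⇒ n - num
  X0 ⇒ X1 ⇒ X1 - X2 ⇒ X2 - X2 ⇒ n - X2 ⇒ n - num

n - num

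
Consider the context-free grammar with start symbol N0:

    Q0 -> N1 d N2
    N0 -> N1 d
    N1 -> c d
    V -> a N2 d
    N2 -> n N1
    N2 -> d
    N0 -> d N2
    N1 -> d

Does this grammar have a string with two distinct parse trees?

Ambiguous

Witness: d d

Derivation 1: N0 ⇒ N1 d ⇒ d d
Derivation 2: N0 ⇒ d N2 ⇒ d d

Two distinct leftmost derivations for the same string.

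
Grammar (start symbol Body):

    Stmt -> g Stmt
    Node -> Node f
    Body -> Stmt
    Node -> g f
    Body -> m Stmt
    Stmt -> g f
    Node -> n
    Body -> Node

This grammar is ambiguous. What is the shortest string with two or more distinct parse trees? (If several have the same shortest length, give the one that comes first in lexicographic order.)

length 1: no string has ≥2 trees
length 2: g f has 2 parse trees

Two derivations of g f:
  Body ⇒ Stmt ⇒ g f
  Body ⇒ Node ⇒ g f

g f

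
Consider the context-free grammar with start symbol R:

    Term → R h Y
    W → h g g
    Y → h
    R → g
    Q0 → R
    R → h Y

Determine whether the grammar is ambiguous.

Unambiguous

(W, Q0, Term are unreachable from R, so their rules don't affect L(R).) Each reachable nonterminal has at most one production per leading terminal, and all productions are right-linear; the derivation is determined token-by-token.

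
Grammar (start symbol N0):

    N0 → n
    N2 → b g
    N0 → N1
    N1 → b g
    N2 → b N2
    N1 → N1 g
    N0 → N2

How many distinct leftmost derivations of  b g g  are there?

1

Parse trees for b g g:
  [N0 [N1 [N1 b g] g]]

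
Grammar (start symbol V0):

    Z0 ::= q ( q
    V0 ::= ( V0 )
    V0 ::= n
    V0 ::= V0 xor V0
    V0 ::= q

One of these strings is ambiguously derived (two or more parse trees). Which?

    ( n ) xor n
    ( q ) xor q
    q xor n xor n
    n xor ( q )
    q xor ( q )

q xor n xor n

( n ) xor n: 1 tree
( q ) xor q: 1 tree
q xor n xor n: 2 trees
n xor ( q ): 1 tree
q xor ( q ): 1 tree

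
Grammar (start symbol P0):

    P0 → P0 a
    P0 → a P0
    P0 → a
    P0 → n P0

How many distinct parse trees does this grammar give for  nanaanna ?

Parse trees for nanaanna:
  [P0 n [P0 a [P0 n [P0 a [P0 a [P0 n [P0 n [P0 a]]]]]]]]

1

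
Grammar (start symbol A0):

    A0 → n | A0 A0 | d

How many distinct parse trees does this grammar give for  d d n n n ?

14

Parse trees for d d n n n (showing first 6 of 14):
  [A0 [A0 d] [A0 [A0 d] [A0 [A0 n] [A0 [A0 n] [A0 n]]]]]
  [A0 [A0 d] [A0 [A0 d] [A0 [A0 [A0 n] [A0 n]] [A0 n]]]]
  [A0 [A0 d] [A0 [A0 [A0 d] [A0 n]] [A0 [A0 n] [A0 n]]]]
  [A0 [A0 d] [A0 [A0 [A0 d] [A0 [A0 n] [A0 n]]] [A0 n]]]
  [A0 [A0 d] [A0 [A0 [A0 [A0 d] [A0 n]] [A0 n]] [A0 n]]]
  [A0 [A0 [A0 d] [A0 d]] [A0 [A0 n] [A0 [A0 n] [A0 n]]]]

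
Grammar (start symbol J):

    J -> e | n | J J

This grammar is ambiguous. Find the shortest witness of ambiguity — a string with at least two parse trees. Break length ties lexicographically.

e e e

length 1: no string has ≥2 trees
length 2: no string has ≥2 trees
length 3: e e e has 2 parse trees

Two derivations of e e e:
  J ⇒ J J ⇒ e J ⇒ e J J ⇒ e e J ⇒ e e e
  J ⇒ J J ⇒ J J J ⇒ e J J ⇒ e e J ⇒ e e e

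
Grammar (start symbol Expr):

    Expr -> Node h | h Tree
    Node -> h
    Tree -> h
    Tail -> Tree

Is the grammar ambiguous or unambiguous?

Witness: h h

Derivation 1: Expr ⇒ Node h ⇒ h h
Derivation 2: Expr ⇒ h Tree ⇒ h h

Two distinct leftmost derivations for the same string.

Ambiguous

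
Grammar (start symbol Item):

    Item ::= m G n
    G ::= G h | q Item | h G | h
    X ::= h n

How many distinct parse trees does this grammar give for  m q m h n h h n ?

Parse trees for m q m h n h h n:
  [Item m [G [G [G q [Item m [G h] n]] h] h] n]

1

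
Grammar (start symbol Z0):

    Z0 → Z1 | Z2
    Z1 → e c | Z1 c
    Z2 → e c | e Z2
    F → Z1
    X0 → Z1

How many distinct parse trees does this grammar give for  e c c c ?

1

Parse trees for e c c c:
  [Z0 [Z1 [Z1 [Z1 e c] c] c]]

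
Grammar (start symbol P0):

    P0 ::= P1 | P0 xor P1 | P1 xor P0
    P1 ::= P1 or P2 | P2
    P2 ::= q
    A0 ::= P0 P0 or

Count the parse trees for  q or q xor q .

2

Parse trees for q or q xor q:
  [P0 [P0 [P1 [P1 [P2 q]] or [P2 q]]] xor [P1 [P2 q]]]
  [P0 [P1 [P1 [P2 q]] or [P2 q]] xor [P0 [P1 [P2 q]]]]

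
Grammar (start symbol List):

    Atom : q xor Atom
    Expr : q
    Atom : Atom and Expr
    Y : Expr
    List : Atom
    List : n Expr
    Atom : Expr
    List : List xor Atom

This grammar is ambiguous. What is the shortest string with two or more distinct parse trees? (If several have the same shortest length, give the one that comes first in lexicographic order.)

q xor q

length 1: no string has ≥2 trees
length 2: no string has ≥2 trees
length 3: q xor q has 2 parse trees

Two derivations of q xor q:
  List ⇒ Atom ⇒ q xor Atom ⇒ q xor Expr ⇒ q xor q
  List ⇒ List xor Atom ⇒ Atom xor Atom ⇒ Expr xor Atom ⇒ q xor Atom ⇒ q xor Expr ⇒ q xor q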